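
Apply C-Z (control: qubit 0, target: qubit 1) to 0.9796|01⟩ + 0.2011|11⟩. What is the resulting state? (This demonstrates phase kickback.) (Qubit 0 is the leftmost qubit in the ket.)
0.9796|01⟩ - 0.2011|11⟩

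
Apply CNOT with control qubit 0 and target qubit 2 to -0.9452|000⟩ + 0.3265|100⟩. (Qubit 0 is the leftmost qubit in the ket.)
-0.9452|000⟩ + 0.3265|101⟩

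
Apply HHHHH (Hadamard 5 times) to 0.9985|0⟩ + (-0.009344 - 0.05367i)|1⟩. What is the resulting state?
(0.6994 - 0.03795i)|0⟩ + (0.7127 + 0.03795i)|1⟩

H² = I, so H^5 = H: a single Hadamard. With (a, b) = (0.9985, (-0.009344 - 0.05367i)), H gives ((a + b)/√2, (a − b)/√2) = ((0.6994 - 0.03795i), (0.7127 + 0.03795i)).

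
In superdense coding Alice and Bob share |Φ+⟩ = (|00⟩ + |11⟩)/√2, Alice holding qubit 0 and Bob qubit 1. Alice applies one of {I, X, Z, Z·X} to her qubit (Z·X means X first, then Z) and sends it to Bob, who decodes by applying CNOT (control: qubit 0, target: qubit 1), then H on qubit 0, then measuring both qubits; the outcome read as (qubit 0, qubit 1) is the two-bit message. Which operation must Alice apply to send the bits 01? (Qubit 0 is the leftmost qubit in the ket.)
X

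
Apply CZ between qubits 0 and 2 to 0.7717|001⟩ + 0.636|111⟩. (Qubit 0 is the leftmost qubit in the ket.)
0.7717|001⟩ - 0.636|111⟩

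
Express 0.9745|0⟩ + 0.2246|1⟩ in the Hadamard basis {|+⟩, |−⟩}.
0.8479|+⟩ + 0.5303|−⟩

With |ψ⟩ = α|0⟩ + β|1⟩, the Hadamard-basis coefficients are ⟨+|ψ⟩ = (α + β)/√2 and ⟨−|ψ⟩ = (α − β)/√2.
Here α = 0.9745, β = 0.2246: (α + β)/√2 = 0.8479, (α − β)/√2 = 0.5303.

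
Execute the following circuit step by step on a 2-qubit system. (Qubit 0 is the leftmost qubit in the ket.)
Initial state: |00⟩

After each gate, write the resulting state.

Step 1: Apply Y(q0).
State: i|10⟩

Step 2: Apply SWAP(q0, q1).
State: i|01⟩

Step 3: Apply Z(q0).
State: i|01⟩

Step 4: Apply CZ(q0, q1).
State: i|01⟩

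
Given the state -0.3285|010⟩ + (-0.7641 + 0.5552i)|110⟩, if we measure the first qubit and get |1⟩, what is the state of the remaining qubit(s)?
(-0.809 + 0.5878i)|10⟩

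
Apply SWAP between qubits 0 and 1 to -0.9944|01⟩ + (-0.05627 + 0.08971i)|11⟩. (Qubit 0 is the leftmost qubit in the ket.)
-0.9944|10⟩ + (-0.05627 + 0.08971i)|11⟩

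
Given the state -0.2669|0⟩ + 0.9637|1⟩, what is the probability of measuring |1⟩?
0.9287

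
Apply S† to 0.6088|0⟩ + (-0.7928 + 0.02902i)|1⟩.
0.6088|0⟩ + (0.02902 + 0.7928i)|1⟩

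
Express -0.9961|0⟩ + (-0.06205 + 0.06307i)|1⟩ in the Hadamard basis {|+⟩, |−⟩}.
(-0.7482 + 0.0446i)|+⟩ + (-0.6605 - 0.0446i)|−⟩

With |ψ⟩ = α|0⟩ + β|1⟩, the Hadamard-basis coefficients are ⟨+|ψ⟩ = (α + β)/√2 and ⟨−|ψ⟩ = (α − β)/√2.
Here α = -0.9961, β = (-0.06205 + 0.06307i): (α + β)/√2 = (-0.7482 + 0.0446i), (α − β)/√2 = (-0.6605 - 0.0446i).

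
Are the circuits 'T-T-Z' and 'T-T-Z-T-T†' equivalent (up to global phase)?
Yes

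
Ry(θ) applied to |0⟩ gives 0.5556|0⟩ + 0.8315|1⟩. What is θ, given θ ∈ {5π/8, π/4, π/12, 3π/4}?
5π/8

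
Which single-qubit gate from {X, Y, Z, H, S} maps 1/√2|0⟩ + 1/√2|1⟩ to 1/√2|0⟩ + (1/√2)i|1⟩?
S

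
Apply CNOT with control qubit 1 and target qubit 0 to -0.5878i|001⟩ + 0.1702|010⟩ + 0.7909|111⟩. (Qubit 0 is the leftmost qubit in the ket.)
-0.5878i|001⟩ + 0.7909|011⟩ + 0.1702|110⟩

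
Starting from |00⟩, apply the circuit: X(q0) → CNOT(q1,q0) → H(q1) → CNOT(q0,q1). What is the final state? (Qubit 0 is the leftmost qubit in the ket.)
1/√2|10⟩ + 1/√2|11⟩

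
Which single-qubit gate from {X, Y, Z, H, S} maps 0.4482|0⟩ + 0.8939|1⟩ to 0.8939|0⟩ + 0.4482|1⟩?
X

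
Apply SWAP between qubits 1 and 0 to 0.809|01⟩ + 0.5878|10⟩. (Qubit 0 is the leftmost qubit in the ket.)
0.5878|01⟩ + 0.809|10⟩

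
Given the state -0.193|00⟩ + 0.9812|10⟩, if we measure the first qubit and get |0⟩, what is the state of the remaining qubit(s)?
-|0⟩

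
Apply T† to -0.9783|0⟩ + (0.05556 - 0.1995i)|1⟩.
-0.9783|0⟩ + (-0.1018 - 0.1804i)|1⟩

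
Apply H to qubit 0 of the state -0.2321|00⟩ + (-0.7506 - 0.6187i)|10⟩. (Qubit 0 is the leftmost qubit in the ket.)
(-0.6949 - 0.4375i)|00⟩ + (0.3666 + 0.4375i)|10⟩

H on qubit 0 mixes each pair of kets that differ only in qubit 0: amplitudes (a, b) of (|…0…⟩, |…1…⟩) become ((a + b)/√2, (a − b)/√2). Kets absent from the input have amplitude 0.
(|00⟩, |10⟩): (a, b) = (-0.2321, (-0.7506 - 0.6187i)) → ((-0.6949 - 0.4375i), (0.3666 + 0.4375i))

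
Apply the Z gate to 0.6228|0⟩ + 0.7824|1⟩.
0.6228|0⟩ - 0.7824|1⟩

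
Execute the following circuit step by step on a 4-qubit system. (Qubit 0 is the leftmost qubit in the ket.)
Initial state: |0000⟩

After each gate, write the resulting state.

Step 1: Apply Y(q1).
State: i|0100⟩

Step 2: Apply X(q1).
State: i|0000⟩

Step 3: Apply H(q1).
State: (1/√2)i|0000⟩ + (1/√2)i|0100⟩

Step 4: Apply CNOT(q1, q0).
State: (1/√2)i|0000⟩ + (1/√2)i|1100⟩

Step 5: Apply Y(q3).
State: -1/√2|0001⟩ - 1/√2|1101⟩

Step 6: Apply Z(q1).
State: -1/√2|0001⟩ + 1/√2|1101⟩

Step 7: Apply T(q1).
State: -1/√2|0001⟩ + (1/2 + (1/2)i)|1101⟩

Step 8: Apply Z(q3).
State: 1/√2|0001⟩ + (-1/2 - (1/2)i)|1101⟩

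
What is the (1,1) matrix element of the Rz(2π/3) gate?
(1/2 + 0.866i)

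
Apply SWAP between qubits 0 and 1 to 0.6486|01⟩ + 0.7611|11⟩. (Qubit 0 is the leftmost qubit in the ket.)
0.6486|10⟩ + 0.7611|11⟩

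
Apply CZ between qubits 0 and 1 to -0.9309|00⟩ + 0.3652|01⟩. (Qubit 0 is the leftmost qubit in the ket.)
-0.9309|00⟩ + 0.3652|01⟩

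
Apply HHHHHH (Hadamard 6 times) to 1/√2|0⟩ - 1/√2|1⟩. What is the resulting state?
1/√2|0⟩ - 1/√2|1⟩

H² = I, so an even number of Hadamards cancels: H^6 = I and the state is unchanged.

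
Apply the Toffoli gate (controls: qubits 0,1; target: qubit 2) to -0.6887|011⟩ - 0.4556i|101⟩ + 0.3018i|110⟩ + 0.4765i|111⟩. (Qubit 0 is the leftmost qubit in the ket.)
-0.6887|011⟩ - 0.4556i|101⟩ + 0.4765i|110⟩ + 0.3018i|111⟩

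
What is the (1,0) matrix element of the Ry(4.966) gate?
0.612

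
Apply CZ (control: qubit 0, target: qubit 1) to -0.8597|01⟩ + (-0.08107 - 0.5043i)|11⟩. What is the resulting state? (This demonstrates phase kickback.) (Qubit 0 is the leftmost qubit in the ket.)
-0.8597|01⟩ + (0.08107 + 0.5043i)|11⟩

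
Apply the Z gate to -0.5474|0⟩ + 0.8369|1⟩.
-0.5474|0⟩ - 0.8369|1⟩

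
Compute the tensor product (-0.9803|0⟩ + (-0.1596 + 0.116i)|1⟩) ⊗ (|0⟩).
-0.9803|00⟩ + (-0.1596 + 0.116i)|10⟩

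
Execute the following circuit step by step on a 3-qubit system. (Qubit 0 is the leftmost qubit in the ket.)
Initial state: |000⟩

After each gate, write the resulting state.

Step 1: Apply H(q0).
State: 1/√2|000⟩ + 1/√2|100⟩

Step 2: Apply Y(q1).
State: (1/√2)i|010⟩ + (1/√2)i|110⟩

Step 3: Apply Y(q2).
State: -1/√2|011⟩ - 1/√2|111⟩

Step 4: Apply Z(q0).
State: -1/√2|011⟩ + 1/√2|111⟩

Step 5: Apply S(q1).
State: -(1/√2)i|011⟩ + (1/√2)i|111⟩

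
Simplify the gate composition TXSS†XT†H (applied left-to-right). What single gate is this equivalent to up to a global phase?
H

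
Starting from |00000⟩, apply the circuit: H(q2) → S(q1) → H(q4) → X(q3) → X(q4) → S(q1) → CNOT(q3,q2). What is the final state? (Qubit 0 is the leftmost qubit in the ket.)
1/2|00010⟩ + 1/2|00011⟩ + 1/2|00110⟩ + 1/2|00111⟩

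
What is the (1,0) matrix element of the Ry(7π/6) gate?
0.9659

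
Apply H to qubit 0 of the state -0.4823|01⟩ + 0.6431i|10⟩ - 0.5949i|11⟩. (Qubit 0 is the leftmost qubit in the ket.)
0.4547i|00⟩ + (-0.341 - 0.4207i)|01⟩ - 0.4547i|10⟩ + (-0.341 + 0.4207i)|11⟩

H on qubit 0 mixes each pair of kets that differ only in qubit 0: amplitudes (a, b) of (|…0…⟩, |…1…⟩) become ((a + b)/√2, (a − b)/√2). Kets absent from the input have amplitude 0.
(|00⟩, |10⟩): (a, b) = (0, 0.6431i) → (0.4547i, -0.4547i)
(|01⟩, |11⟩): (a, b) = (-0.4823, -0.5949i) → ((-0.341 - 0.4207i), (-0.341 + 0.4207i))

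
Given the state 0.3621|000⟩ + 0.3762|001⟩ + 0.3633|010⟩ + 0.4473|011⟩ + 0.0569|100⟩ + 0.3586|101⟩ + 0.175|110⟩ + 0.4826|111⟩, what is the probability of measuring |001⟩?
0.1415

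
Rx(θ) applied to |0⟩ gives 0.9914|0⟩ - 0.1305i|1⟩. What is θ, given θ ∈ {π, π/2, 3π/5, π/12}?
π/12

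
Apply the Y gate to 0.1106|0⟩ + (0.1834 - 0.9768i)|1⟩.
(-0.9768 - 0.1834i)|0⟩ + 0.1106i|1⟩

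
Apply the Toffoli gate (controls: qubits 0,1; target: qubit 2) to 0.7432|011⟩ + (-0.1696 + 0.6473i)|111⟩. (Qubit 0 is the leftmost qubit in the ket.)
0.7432|011⟩ + (-0.1696 + 0.6473i)|110⟩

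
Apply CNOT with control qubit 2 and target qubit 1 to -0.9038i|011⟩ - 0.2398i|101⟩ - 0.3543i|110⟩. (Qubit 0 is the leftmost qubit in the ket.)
-0.9038i|001⟩ - 0.3543i|110⟩ - 0.2398i|111⟩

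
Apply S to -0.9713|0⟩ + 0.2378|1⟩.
-0.9713|0⟩ + 0.2378i|1⟩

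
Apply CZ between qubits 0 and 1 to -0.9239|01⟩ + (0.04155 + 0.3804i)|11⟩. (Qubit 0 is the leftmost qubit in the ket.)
-0.9239|01⟩ + (-0.04155 - 0.3804i)|11⟩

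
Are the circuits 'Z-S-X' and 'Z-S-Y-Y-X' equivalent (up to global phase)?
Yes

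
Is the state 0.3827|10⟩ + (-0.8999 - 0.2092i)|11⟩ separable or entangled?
Separable

Writing the state as a|00⟩ + b|01⟩ + c|10⟩ + d|11⟩, it is a product state iff ad − bc = 0.
Here (a, b, c, d) = (0, 0, 0.3827, (-0.8999 - 0.2092i)): ad − bc = (0)(-0.8999 - 0.2092i) − (0)(0.3827) = 0, so the state is separable.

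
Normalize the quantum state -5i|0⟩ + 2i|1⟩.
-0.9285i|0⟩ + 0.3714i|1⟩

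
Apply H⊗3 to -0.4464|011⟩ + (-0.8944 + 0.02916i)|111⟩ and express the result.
(-0.474 + 0.01031i)|000⟩ + (0.474 - 0.01031i)|001⟩ + (0.474 - 0.01031i)|010⟩ + (-0.474 + 0.01031i)|011⟩ + (0.1584 - 0.01031i)|100⟩ + (-0.1584 + 0.01031i)|101⟩ + (-0.1584 + 0.01031i)|110⟩ + (0.1584 - 0.01031i)|111⟩

H⊗3 gives amp(|y⟩) = (1/2√2) Σ_x (−1)^(x·y) amp(|x⟩), where x·y is the number of positions in which both x and y have a 1.
|000⟩: (-0.4464 + (-0.8944 + 0.02916i))/(2√2) = (-0.474 + 0.01031i)
|001⟩: (0.4464 - (-0.8944 + 0.02916i))/(2√2) = (0.474 - 0.01031i)
|010⟩: (0.4464 - (-0.8944 + 0.02916i))/(2√2) = (0.474 - 0.01031i)
|011⟩: (-0.4464 + (-0.8944 + 0.02916i))/(2√2) = (-0.474 + 0.01031i)
|100⟩: (-0.4464 - (-0.8944 + 0.02916i))/(2√2) = (0.1584 - 0.01031i)
|101⟩: (0.4464 + (-0.8944 + 0.02916i))/(2√2) = (-0.1584 + 0.01031i)
|110⟩: (0.4464 + (-0.8944 + 0.02916i))/(2√2) = (-0.1584 + 0.01031i)
|111⟩: (-0.4464 - (-0.8944 + 0.02916i))/(2√2) = (0.1584 - 0.01031i)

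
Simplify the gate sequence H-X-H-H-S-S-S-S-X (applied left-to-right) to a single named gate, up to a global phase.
H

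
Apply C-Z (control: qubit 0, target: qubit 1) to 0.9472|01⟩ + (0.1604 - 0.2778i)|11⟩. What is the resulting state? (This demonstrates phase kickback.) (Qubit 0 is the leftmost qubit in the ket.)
0.9472|01⟩ + (-0.1604 + 0.2778i)|11⟩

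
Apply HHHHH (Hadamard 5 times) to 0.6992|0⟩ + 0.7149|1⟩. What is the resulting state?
0.9999|0⟩ - 0.0111|1⟩

H² = I, so H^5 = H: a single Hadamard. With (a, b) = (0.6992, 0.7149), H gives ((a + b)/√2, (a − b)/√2) = (0.9999, -0.0111).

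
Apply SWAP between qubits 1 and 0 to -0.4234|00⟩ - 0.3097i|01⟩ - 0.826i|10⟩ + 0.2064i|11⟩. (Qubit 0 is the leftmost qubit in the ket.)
-0.4234|00⟩ - 0.826i|01⟩ - 0.3097i|10⟩ + 0.2064i|11⟩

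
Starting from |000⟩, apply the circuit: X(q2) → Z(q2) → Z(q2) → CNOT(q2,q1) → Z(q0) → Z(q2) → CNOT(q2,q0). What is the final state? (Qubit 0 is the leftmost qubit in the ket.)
-|111⟩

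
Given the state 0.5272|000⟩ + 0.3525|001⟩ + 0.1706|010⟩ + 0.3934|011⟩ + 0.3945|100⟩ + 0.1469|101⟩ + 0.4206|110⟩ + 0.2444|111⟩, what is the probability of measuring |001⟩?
0.1243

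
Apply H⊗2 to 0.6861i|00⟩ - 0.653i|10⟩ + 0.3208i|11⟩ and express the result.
0.177i|00⟩ - 0.1439i|01⟩ + 0.5092i|10⟩ + 0.83i|11⟩

H⊗2 gives amp(|y⟩) = (1/2) Σ_x (−1)^(x·y) amp(|x⟩), where x·y is the number of positions in which both x and y have a 1.
|00⟩: (0.6861i - 0.653i + 0.3208i)/2 = 0.177i
|01⟩: (0.6861i - 0.653i - 0.3208i)/2 = -0.1439i
|10⟩: (0.6861i + 0.653i - 0.3208i)/2 = 0.5092i
|11⟩: (0.6861i + 0.653i + 0.3208i)/2 = 0.83i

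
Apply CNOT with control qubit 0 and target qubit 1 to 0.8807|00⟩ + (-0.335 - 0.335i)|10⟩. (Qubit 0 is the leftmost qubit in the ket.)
0.8807|00⟩ + (-0.335 - 0.335i)|11⟩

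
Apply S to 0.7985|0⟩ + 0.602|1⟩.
0.7985|0⟩ + 0.602i|1⟩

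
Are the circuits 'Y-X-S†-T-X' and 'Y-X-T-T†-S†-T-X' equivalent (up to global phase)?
Yes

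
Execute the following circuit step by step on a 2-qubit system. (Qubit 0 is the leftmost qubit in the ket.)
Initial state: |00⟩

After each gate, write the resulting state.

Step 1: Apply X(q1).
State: |01⟩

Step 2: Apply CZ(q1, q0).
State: |01⟩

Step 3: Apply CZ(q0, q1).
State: |01⟩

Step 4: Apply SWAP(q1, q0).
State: |10⟩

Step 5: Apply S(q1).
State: |10⟩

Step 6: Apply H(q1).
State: 1/√2|10⟩ + 1/√2|11⟩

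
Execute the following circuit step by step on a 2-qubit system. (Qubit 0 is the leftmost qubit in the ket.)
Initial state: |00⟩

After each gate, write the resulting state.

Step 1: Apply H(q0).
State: 1/√2|00⟩ + 1/√2|10⟩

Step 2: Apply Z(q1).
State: 1/√2|00⟩ + 1/√2|10⟩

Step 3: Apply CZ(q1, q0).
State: 1/√2|00⟩ + 1/√2|10⟩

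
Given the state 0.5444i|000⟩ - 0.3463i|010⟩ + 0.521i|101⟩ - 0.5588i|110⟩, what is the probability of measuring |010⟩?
0.1199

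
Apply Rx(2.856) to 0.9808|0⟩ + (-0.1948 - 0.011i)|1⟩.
(0.1287 + 0.1928i)|0⟩ + (-0.02772 - 0.9724i)|1⟩

Rx(2.856) = [[cos(θ/2), −i·sin(θ/2)], [−i·sin(θ/2), cos(θ/2)]]; θ = 2.856, cos(θ/2) ≈ 0.142312, sin(θ/2) ≈ 0.989822.
With a = amp(|0⟩) = 0.9808 and b = amp(|1⟩) = (-0.1948 - 0.011i):
new amp(|0⟩) = (0.142312)·a + (-0.989822i)·b = (0.1287 + 0.1928i)
new amp(|1⟩) = (-0.989822i)·a + (0.142312)·b = (-0.02772 - 0.9724i)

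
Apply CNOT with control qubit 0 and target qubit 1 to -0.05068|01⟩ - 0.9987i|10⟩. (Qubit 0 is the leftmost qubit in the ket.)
-0.05068|01⟩ - 0.9987i|11⟩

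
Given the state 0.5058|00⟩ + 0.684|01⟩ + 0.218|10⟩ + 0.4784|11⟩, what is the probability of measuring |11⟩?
0.2289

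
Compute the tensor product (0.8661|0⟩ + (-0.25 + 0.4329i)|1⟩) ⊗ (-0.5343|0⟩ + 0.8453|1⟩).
-0.4628|00⟩ + 0.7321|01⟩ + (0.1336 - 0.2313i)|10⟩ + (-0.2113 + 0.3659i)|11⟩

amp(|b₁b₂…⟩) = product of the factor amplitudes for bits b₁, b₂, …; only kets whose every factor amplitude is nonzero survive.
|00⟩: (0.8661)(-0.5343) = -0.4628
|01⟩: (0.8661)(0.8453) = 0.7321
|10⟩: (-0.25 + 0.4329i)(-0.5343) = (0.1336 - 0.2313i)
|11⟩: (-0.25 + 0.4329i)(0.8453) = (-0.2113 + 0.3659i)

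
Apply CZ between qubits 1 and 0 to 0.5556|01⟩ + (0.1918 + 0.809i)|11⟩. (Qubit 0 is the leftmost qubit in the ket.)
0.5556|01⟩ + (-0.1918 - 0.809i)|11⟩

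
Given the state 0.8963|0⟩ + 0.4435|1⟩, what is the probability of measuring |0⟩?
0.8034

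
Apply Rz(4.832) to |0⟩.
(-0.7481 - 0.6636i)|0⟩

Rz(4.832) = [[e^(−iθ/2), 0], [0, e^(iθ/2)]] with e^(±iθ/2) = cos(θ/2) ± i·sin(θ/2); θ = 4.832, cos(θ/2) ≈ -0.748106, sin(θ/2) ≈ 0.663579.
With a = amp(|0⟩) = 1 and b = amp(|1⟩) = 0:
new amp(|0⟩) = (-0.748106 - 0.663579i)·a = (-0.7481 - 0.6636i)
new amp(|1⟩) = (-0.748106 + 0.663579i)·b = 0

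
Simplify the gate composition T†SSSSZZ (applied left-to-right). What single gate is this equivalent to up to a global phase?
T†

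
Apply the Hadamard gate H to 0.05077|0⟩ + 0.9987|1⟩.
0.7421|0⟩ - 0.6703|1⟩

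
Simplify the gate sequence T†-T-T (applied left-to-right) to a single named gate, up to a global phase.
T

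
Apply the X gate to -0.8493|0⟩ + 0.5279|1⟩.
0.5279|0⟩ - 0.8493|1⟩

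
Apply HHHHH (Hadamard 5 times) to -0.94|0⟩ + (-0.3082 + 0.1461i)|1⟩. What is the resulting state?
(-0.8826 + 0.1033i)|0⟩ + (-0.4468 - 0.1033i)|1⟩

H² = I, so H^5 = H: a single Hadamard. With (a, b) = (-0.94, (-0.3082 + 0.1461i)), H gives ((a + b)/√2, (a − b)/√2) = ((-0.8826 + 0.1033i), (-0.4468 - 0.1033i)).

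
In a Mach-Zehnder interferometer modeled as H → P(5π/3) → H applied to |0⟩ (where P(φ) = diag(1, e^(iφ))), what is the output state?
(0.75 - 0.433i)|0⟩ + (0.25 + 0.433i)|1⟩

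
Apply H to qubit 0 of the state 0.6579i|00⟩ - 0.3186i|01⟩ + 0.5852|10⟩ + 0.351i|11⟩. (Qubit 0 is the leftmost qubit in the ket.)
(0.4138 + 0.4652i)|00⟩ + 0.02291i|01⟩ + (-0.4138 + 0.4652i)|10⟩ - 0.4735i|11⟩

H on qubit 0 mixes each pair of kets that differ only in qubit 0: amplitudes (a, b) of (|…0…⟩, |…1…⟩) become ((a + b)/√2, (a − b)/√2). Kets absent from the input have amplitude 0.
(|00⟩, |10⟩): (a, b) = (0.6579i, 0.5852) → ((0.4138 + 0.4652i), (-0.4138 + 0.4652i))
(|01⟩, |11⟩): (a, b) = (-0.3186i, 0.351i) → (0.02291i, -0.4735i)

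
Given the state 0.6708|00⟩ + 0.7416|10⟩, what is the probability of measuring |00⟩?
0.45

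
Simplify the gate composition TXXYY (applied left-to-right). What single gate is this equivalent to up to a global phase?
T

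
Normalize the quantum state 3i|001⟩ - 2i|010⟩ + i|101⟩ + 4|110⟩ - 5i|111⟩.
0.4045i|001⟩ - 0.2697i|010⟩ + 0.1348i|101⟩ + 0.5394|110⟩ - 0.6742i|111⟩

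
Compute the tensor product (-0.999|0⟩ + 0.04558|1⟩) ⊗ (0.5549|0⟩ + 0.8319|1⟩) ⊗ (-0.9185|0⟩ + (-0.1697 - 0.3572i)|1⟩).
0.5092|000⟩ + (0.09407 + 0.198i)|001⟩ + 0.7633|010⟩ + (0.141 + 0.2969i)|011⟩ - 0.02323|100⟩ + (-0.004292 - 0.009034i)|101⟩ - 0.03483|110⟩ + (-0.006435 - 0.01354i)|111⟩

amp(|b₁b₂…⟩) = product of the factor amplitudes for bits b₁, b₂, …; only kets whose every factor amplitude is nonzero survive.
|000⟩: (-0.999)(0.5549)(-0.9185) = 0.5092
|001⟩: (-0.999)(0.5549)(-0.1697 - 0.3572i) = (0.09407 + 0.198i)
|010⟩: (-0.999)(0.8319)(-0.9185) = 0.7633
|011⟩: (-0.999)(0.8319)(-0.1697 - 0.3572i) = (0.141 + 0.2969i)
|100⟩: (0.04558)(0.5549)(-0.9185) = -0.02323
|101⟩: (0.04558)(0.5549)(-0.1697 - 0.3572i) = (-0.004292 - 0.009034i)
|110⟩: (0.04558)(0.8319)(-0.9185) = -0.03483
|111⟩: (0.04558)(0.8319)(-0.1697 - 0.3572i) = (-0.006435 - 0.01354i)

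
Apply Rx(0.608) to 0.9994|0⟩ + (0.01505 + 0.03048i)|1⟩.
(0.9627 - 0.004505i)|0⟩ + (0.01436 - 0.2701i)|1⟩

Rx(0.608) = [[cos(θ/2), −i·sin(θ/2)], [−i·sin(θ/2), cos(θ/2)]]; θ = 0.608, cos(θ/2) ≈ 0.954147, sin(θ/2) ≈ 0.299339.
With a = amp(|0⟩) = 0.9994 and b = amp(|1⟩) = (0.01505 + 0.03048i):
new amp(|0⟩) = (0.954147)·a + (-0.299339i)·b = (0.9627 - 0.004505i)
new amp(|1⟩) = (-0.299339i)·a + (0.954147)·b = (0.01436 - 0.2701i)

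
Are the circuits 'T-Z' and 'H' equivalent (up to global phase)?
No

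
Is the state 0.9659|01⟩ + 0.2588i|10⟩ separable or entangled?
Entangled

Writing the state as a|00⟩ + b|01⟩ + c|10⟩ + d|11⟩, it is a product state iff ad − bc = 0.
Here (a, b, c, d) = (0, 0.9659, 0.2588i, 0): ad − bc = (0)(0) − (0.9659)(0.2588i) = -0.25i ≠ 0, so the state is entangled.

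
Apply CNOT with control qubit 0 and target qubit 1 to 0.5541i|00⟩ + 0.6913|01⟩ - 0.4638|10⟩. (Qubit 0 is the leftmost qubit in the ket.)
0.5541i|00⟩ + 0.6913|01⟩ - 0.4638|11⟩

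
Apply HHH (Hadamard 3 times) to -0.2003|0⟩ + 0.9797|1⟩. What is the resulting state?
0.5511|0⟩ - 0.8344|1⟩

H² = I, so H^3 = H: a single Hadamard. With (a, b) = (-0.2003, 0.9797), H gives ((a + b)/√2, (a − b)/√2) = (0.5511, -0.8344).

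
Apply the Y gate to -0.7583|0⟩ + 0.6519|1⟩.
-0.6519i|0⟩ - 0.7583i|1⟩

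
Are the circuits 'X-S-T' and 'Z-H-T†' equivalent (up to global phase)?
No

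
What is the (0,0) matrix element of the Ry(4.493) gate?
-0.6254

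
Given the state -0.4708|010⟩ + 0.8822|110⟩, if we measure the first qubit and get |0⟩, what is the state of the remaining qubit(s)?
-|10⟩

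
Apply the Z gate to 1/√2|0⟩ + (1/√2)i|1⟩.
1/√2|0⟩ - (1/√2)i|1⟩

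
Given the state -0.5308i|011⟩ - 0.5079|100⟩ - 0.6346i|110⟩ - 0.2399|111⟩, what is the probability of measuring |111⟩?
0.05755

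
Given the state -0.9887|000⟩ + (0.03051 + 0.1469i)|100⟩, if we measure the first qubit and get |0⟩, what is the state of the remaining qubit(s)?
-|00⟩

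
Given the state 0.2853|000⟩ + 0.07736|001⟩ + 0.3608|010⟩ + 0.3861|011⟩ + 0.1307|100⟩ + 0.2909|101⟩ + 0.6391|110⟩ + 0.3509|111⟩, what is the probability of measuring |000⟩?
0.0814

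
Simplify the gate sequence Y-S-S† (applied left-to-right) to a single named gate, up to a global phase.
Y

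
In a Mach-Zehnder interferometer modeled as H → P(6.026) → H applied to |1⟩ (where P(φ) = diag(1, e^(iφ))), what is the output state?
(0.01645 + 0.1272i)|0⟩ + (0.9836 - 0.1272i)|1⟩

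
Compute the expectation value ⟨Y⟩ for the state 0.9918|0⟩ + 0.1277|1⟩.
0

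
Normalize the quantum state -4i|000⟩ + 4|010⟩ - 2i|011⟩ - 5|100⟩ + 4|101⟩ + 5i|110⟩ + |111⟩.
-0.3941i|000⟩ + 0.3941|010⟩ - 0.1971i|011⟩ - 0.4927|100⟩ + 0.3941|101⟩ + 0.4927i|110⟩ + 0.09853|111⟩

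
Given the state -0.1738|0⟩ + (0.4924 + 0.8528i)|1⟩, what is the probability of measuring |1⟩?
0.9697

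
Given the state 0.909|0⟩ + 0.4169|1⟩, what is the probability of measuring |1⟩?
0.1738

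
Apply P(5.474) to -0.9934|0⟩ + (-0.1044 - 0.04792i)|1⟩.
-0.9934|0⟩ + (-0.1067 + 0.04249i)|1⟩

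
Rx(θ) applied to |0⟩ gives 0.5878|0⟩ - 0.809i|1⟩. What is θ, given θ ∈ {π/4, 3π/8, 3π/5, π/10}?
3π/5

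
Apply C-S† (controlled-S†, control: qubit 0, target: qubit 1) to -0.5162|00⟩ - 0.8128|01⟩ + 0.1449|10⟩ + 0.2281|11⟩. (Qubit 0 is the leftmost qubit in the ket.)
-0.5162|00⟩ - 0.8128|01⟩ + 0.1449|10⟩ - 0.2281i|11⟩

C-S† leaves the control-|0⟩ kets |00⟩, |01⟩ unchanged and applies S† to qubit 1 on the control-|1⟩ pair (|10⟩, |11⟩).
S† = [[1, 0], [0, -i]].
With a = amp(|10⟩) = 0.1449 and b = amp(|11⟩) = 0.2281:
new amp(|10⟩) = (1)·a = 0.1449
new amp(|11⟩) = (-i)·b = -0.2281i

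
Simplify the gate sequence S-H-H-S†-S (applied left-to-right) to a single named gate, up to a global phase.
S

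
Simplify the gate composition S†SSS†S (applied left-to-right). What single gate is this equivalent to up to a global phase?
S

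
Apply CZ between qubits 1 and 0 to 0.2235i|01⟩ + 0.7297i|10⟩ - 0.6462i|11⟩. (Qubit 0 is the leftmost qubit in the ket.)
0.2235i|01⟩ + 0.7297i|10⟩ + 0.6462i|11⟩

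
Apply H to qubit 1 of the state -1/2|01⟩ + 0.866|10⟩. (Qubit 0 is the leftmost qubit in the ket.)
-1/√8|00⟩ + 1/√8|01⟩ + 0.6124|10⟩ + 0.6124|11⟩

H on qubit 1 mixes each pair of kets that differ only in qubit 1: amplitudes (a, b) of (|…0…⟩, |…1…⟩) become ((a + b)/√2, (a − b)/√2). Kets absent from the input have amplitude 0.
(|00⟩, |01⟩): (a, b) = (0, -1/2) → (-1/√8, 1/√8)
(|10⟩, |11⟩): (a, b) = (0.866, 0) → (0.6124, 0.6124)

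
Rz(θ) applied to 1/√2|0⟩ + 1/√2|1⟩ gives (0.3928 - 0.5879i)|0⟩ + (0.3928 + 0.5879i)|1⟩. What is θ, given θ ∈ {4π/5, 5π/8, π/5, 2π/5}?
5π/8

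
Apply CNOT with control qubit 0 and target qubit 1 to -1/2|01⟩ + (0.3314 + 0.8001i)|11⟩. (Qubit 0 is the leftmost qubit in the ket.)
-1/2|01⟩ + (0.3314 + 0.8001i)|10⟩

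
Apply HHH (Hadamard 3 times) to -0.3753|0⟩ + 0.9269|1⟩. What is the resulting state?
0.39|0⟩ - 0.9208|1⟩

H² = I, so H^3 = H: a single Hadamard. With (a, b) = (-0.3753, 0.9269), H gives ((a + b)/√2, (a − b)/√2) = (0.39, -0.9208).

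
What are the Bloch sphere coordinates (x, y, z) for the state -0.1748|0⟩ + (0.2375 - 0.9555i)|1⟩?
(-0.08303, 0.334, -0.9388)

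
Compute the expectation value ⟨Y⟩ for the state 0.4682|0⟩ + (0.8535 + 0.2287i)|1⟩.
0.2142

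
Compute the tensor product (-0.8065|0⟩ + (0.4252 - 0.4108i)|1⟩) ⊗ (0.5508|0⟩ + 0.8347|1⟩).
-0.4442|00⟩ - 0.6732|01⟩ + (0.2342 - 0.2263i)|10⟩ + (0.3549 - 0.3429i)|11⟩

amp(|b₁b₂…⟩) = product of the factor amplitudes for bits b₁, b₂, …; only kets whose every factor amplitude is nonzero survive.
|00⟩: (-0.8065)(0.5508) = -0.4442
|01⟩: (-0.8065)(0.8347) = -0.6732
|10⟩: (0.4252 - 0.4108i)(0.5508) = (0.2342 - 0.2263i)
|11⟩: (0.4252 - 0.4108i)(0.8347) = (0.3549 - 0.3429i)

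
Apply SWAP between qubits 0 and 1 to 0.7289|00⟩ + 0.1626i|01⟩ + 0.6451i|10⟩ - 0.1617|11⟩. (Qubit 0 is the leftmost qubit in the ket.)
0.7289|00⟩ + 0.6451i|01⟩ + 0.1626i|10⟩ - 0.1617|11⟩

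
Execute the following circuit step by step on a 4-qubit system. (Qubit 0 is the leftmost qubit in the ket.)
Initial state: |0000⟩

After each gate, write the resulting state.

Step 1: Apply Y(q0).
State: i|1000⟩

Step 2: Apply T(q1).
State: i|1000⟩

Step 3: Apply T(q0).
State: (-1/√2 + (1/√2)i)|1000⟩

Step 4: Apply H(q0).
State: (-1/2 + (1/2)i)|0000⟩ + (1/2 - (1/2)i)|1000⟩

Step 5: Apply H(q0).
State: (-1/√2 + (1/√2)i)|1000⟩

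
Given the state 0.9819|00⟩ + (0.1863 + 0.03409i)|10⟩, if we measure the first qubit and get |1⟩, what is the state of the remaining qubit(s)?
(0.9837 + 0.18i)|0⟩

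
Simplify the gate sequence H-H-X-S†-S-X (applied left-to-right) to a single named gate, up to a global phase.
I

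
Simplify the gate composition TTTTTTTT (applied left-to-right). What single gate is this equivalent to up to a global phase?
I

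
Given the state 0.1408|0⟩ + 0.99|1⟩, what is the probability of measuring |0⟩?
0.01982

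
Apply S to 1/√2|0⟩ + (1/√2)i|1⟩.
1/√2|0⟩ - 1/√2|1⟩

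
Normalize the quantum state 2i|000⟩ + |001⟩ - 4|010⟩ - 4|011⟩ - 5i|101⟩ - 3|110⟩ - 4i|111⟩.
0.2144i|000⟩ + 0.1072|001⟩ - 0.4288|010⟩ - 0.4288|011⟩ - 0.5361i|101⟩ - 0.3216|110⟩ - 0.4288i|111⟩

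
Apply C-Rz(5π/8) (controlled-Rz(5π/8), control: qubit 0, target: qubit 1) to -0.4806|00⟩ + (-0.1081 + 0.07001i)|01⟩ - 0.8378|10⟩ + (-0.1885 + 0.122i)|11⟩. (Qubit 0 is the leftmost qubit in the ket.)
-0.4806|00⟩ + (-0.1081 + 0.07001i)|01⟩ + (-0.4655 + 0.6966i)|10⟩ + (-0.2062 - 0.08895i)|11⟩

C-Rz(5π/8) leaves the control-|0⟩ kets |00⟩, |01⟩ unchanged and applies Rz(5π/8) to qubit 1 on the control-|1⟩ pair (|10⟩, |11⟩).
Rz(5π/8) = [[e^(−iθ/2), 0], [0, e^(iθ/2)]] with e^(±iθ/2) = cos(θ/2) ± i·sin(θ/2); θ = 5π/8, cos(θ/2) ≈ 0.55557, sin(θ/2) ≈ 0.83147.
With a = amp(|10⟩) = -0.8378 and b = amp(|11⟩) = (-0.1885 + 0.122i):
new amp(|10⟩) = (0.55557 - 0.83147i)·a = (-0.4655 + 0.6966i)
new amp(|11⟩) = (0.55557 + 0.83147i)·b = (-0.2062 - 0.08895i)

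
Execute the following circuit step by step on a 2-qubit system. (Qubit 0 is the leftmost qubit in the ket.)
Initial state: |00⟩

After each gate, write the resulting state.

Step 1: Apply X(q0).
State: |10⟩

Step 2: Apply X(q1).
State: |11⟩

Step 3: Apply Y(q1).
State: -i|10⟩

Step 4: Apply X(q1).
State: -i|11⟩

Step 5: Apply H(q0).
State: -(1/√2)i|01⟩ + (1/√2)i|11⟩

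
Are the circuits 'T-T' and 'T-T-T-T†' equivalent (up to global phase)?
Yes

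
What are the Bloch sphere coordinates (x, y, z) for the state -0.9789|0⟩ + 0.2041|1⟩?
(-0.3996, 0, 0.9166)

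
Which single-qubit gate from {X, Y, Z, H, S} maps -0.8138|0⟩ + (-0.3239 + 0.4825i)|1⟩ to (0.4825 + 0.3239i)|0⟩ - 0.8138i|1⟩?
Y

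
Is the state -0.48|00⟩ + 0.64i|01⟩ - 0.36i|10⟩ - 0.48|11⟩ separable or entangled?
Separable

Writing the state as a|00⟩ + b|01⟩ + c|10⟩ + d|11⟩, it is a product state iff ad − bc = 0.
Here (a, b, c, d) = (-0.48, 0.64i, -0.36i, -0.48): ad − bc = (-0.48)(-0.48) − (0.64i)(-0.36i) = 0, so the state is separable.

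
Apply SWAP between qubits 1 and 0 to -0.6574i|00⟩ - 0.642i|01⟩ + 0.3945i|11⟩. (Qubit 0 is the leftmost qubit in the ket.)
-0.6574i|00⟩ - 0.642i|10⟩ + 0.3945i|11⟩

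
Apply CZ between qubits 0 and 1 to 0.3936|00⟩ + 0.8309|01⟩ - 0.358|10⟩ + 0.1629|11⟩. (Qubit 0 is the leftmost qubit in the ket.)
0.3936|00⟩ + 0.8309|01⟩ - 0.358|10⟩ - 0.1629|11⟩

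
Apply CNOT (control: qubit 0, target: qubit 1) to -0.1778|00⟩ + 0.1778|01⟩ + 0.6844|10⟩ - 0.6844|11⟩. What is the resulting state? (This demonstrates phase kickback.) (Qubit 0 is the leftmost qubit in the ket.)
-0.1778|00⟩ + 0.1778|01⟩ - 0.6844|10⟩ + 0.6844|11⟩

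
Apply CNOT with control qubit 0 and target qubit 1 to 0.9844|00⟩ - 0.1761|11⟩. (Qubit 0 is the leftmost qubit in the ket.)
0.9844|00⟩ - 0.1761|10⟩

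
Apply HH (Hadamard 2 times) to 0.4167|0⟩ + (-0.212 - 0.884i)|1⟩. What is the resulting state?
0.4167|0⟩ + (-0.212 - 0.884i)|1⟩

H² = I, so an even number of Hadamards cancels: H^2 = I and the state is unchanged.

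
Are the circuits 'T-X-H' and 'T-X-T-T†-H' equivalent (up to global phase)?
Yes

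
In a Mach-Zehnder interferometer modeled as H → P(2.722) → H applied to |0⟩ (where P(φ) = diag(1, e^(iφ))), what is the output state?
(0.04337 + 0.2037i)|0⟩ + (0.9566 - 0.2037i)|1⟩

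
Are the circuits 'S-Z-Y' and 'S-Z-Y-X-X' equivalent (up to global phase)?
Yes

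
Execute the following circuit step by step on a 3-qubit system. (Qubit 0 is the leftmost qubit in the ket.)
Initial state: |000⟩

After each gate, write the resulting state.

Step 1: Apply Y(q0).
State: i|100⟩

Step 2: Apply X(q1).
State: i|110⟩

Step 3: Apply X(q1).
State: i|100⟩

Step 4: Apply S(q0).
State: -|100⟩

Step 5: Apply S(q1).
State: -|100⟩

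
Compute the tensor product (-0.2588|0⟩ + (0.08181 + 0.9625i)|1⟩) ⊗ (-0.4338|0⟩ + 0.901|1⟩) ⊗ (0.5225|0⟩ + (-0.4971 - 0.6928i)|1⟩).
0.05866|000⟩ + (-0.05581 - 0.07778i)|001⟩ - 0.1218|010⟩ + (0.1159 + 0.1615i)|011⟩ + (-0.01854 - 0.2182i)|100⟩ + (-0.2716 + 0.2321i)|101⟩ + (0.03851 + 0.4531i)|110⟩ + (0.5642 - 0.4822i)|111⟩

amp(|b₁b₂…⟩) = product of the factor amplitudes for bits b₁, b₂, …; only kets whose every factor amplitude is nonzero survive.
|000⟩: (-0.2588)(-0.4338)(0.5225) = 0.05866
|001⟩: (-0.2588)(-0.4338)(-0.4971 - 0.6928i) = (-0.05581 - 0.07778i)
|010⟩: (-0.2588)(0.901)(0.5225) = -0.1218
|011⟩: (-0.2588)(0.901)(-0.4971 - 0.6928i) = (0.1159 + 0.1615i)
|100⟩: (0.08181 + 0.9625i)(-0.4338)(0.5225) = (-0.01854 - 0.2182i)
|101⟩: (0.08181 + 0.9625i)(-0.4338)(-0.4971 - 0.6928i) = (-0.2716 + 0.2321i)
|110⟩: (0.08181 + 0.9625i)(0.901)(0.5225) = (0.03851 + 0.4531i)
|111⟩: (0.08181 + 0.9625i)(0.901)(-0.4971 - 0.6928i) = (0.5642 - 0.4822i)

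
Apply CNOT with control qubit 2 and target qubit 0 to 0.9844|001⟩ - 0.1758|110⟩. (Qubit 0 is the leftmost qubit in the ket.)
0.9844|101⟩ - 0.1758|110⟩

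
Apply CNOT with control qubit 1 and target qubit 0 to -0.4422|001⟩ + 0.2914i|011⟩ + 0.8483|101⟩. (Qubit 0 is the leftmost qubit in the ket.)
-0.4422|001⟩ + 0.8483|101⟩ + 0.2914i|111⟩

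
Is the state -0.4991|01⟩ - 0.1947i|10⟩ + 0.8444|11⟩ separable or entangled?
Entangled

Writing the state as a|00⟩ + b|01⟩ + c|10⟩ + d|11⟩, it is a product state iff ad − bc = 0.
Here (a, b, c, d) = (0, -0.4991, -0.1947i, 0.8444): ad − bc = (0)(0.8444) − (-0.4991)(-0.1947i) = -0.09717i ≠ 0, so the state is entangled.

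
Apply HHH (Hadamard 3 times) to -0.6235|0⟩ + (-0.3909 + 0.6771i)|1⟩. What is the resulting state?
(-0.7173 + 0.4788i)|0⟩ + (-0.1645 - 0.4788i)|1⟩

H² = I, so H^3 = H: a single Hadamard. With (a, b) = (-0.6235, (-0.3909 + 0.6771i)), H gives ((a + b)/√2, (a − b)/√2) = ((-0.7173 + 0.4788i), (-0.1645 - 0.4788i)).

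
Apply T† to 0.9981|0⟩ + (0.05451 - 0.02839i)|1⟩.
0.9981|0⟩ + (0.01847 - 0.05862i)|1⟩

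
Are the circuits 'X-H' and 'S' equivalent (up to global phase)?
No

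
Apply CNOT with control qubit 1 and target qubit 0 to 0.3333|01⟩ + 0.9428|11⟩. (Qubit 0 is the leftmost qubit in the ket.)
0.9428|01⟩ + 0.3333|11⟩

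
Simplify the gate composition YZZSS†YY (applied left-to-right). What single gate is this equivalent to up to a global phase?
Y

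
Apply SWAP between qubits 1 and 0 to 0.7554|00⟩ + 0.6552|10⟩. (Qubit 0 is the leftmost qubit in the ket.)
0.7554|00⟩ + 0.6552|01⟩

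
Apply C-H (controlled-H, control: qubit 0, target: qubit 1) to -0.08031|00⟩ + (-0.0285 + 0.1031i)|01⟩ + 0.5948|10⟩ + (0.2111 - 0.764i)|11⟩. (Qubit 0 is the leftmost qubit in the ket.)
-0.08031|00⟩ + (-0.0285 + 0.1031i)|01⟩ + (0.5699 - 0.5402i)|10⟩ + (0.2713 + 0.5402i)|11⟩

C-H leaves the control-|0⟩ kets |00⟩, |01⟩ unchanged and applies H to qubit 1 on the control-|1⟩ pair (|10⟩, |11⟩).
H = [[1/√2, 1/√2], [1/√2, -1/√2]].
With a = amp(|10⟩) = 0.5948 and b = amp(|11⟩) = (0.2111 - 0.764i):
new amp(|10⟩) = (1/√2)·a + (1/√2)·b = (0.5699 - 0.5402i)
new amp(|11⟩) = (1/√2)·a + (-1/√2)·b = (0.2713 + 0.5402i)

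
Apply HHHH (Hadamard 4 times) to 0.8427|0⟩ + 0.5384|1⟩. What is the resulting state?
0.8427|0⟩ + 0.5384|1⟩

H² = I, so an even number of Hadamards cancels: H^4 = I and the state is unchanged.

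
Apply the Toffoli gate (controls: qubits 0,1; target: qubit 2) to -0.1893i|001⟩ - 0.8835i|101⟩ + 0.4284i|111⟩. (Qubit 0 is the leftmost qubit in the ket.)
-0.1893i|001⟩ - 0.8835i|101⟩ + 0.4284i|110⟩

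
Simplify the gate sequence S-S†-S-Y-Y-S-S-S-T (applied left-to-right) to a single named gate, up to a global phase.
T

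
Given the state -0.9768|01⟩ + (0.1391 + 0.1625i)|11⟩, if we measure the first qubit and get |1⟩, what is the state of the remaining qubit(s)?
(0.6503 + 0.7597i)|1⟩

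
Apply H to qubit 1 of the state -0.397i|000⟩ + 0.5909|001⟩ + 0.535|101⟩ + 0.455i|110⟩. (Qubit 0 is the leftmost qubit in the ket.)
-0.2807i|000⟩ + 0.4178|001⟩ - 0.2807i|010⟩ + 0.4178|011⟩ + 0.3217i|100⟩ + 0.3783|101⟩ - 0.3217i|110⟩ + 0.3783|111⟩

H on qubit 1 mixes each pair of kets that differ only in qubit 1: amplitudes (a, b) of (|…0…⟩, |…1…⟩) become ((a + b)/√2, (a − b)/√2). Kets absent from the input have amplitude 0.
(|000⟩, |010⟩): (a, b) = (-0.397i, 0) → (-0.2807i, -0.2807i)
(|001⟩, |011⟩): (a, b) = (0.5909, 0) → (0.4178, 0.4178)
(|100⟩, |110⟩): (a, b) = (0, 0.455i) → (0.3217i, -0.3217i)
(|101⟩, |111⟩): (a, b) = (0.535, 0) → (0.3783, 0.3783)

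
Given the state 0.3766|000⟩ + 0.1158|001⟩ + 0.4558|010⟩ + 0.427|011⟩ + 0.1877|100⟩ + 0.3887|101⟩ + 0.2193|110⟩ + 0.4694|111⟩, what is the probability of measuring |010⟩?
0.2078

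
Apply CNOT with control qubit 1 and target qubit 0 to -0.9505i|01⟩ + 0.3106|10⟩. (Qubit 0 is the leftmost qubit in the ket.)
0.3106|10⟩ - 0.9505i|11⟩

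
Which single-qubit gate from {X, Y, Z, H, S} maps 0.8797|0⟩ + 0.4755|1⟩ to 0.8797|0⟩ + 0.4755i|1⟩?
S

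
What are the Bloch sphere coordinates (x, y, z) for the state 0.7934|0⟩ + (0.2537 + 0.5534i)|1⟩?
(0.4026, 0.8781, 0.2589)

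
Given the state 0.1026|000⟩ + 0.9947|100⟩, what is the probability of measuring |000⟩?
0.01053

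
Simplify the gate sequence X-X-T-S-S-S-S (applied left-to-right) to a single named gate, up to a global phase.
T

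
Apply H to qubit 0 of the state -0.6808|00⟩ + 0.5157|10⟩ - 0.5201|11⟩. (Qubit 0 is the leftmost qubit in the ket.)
-0.1167|00⟩ - 0.3678|01⟩ - 0.8461|10⟩ + 0.3678|11⟩

H on qubit 0 mixes each pair of kets that differ only in qubit 0: amplitudes (a, b) of (|…0…⟩, |…1…⟩) become ((a + b)/√2, (a − b)/√2). Kets absent from the input have amplitude 0.
(|00⟩, |10⟩): (a, b) = (-0.6808, 0.5157) → (-0.1167, -0.8461)
(|01⟩, |11⟩): (a, b) = (0, -0.5201) → (-0.3678, 0.3678)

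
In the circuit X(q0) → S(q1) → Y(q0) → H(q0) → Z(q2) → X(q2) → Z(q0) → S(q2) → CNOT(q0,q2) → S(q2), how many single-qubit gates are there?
9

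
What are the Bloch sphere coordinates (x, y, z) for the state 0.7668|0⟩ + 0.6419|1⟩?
(0.9844, 0, 0.1759)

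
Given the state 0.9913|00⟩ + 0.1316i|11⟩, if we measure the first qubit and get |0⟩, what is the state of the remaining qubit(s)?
|0⟩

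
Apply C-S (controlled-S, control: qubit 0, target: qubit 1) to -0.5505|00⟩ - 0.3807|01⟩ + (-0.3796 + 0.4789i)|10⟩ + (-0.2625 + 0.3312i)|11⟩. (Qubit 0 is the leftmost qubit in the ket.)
-0.5505|00⟩ - 0.3807|01⟩ + (-0.3796 + 0.4789i)|10⟩ + (-0.3312 - 0.2625i)|11⟩

C-S leaves the control-|0⟩ kets |00⟩, |01⟩ unchanged and applies S to qubit 1 on the control-|1⟩ pair (|10⟩, |11⟩).
S = [[1, 0], [0, i]].
With a = amp(|10⟩) = (-0.3796 + 0.4789i) and b = amp(|11⟩) = (-0.2625 + 0.3312i):
new amp(|10⟩) = (1)·a = (-0.3796 + 0.4789i)
new amp(|11⟩) = (i)·b = (-0.3312 - 0.2625i)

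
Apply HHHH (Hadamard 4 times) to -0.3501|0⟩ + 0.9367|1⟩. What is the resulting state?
-0.3501|0⟩ + 0.9367|1⟩

H² = I, so an even number of Hadamards cancels: H^4 = I and the state is unchanged.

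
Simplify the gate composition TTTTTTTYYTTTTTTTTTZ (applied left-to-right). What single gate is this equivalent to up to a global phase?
Z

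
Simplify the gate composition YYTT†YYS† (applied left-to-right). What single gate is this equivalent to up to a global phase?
S†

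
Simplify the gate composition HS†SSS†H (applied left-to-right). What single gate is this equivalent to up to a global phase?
I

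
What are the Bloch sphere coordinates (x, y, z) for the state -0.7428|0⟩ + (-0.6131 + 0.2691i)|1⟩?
(0.9108, -0.3998, 0.1034)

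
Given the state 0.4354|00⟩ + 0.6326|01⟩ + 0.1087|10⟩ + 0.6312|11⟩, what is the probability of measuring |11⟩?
0.3984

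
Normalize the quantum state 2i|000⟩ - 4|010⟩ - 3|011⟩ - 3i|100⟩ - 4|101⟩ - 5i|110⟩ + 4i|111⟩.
0.2052i|000⟩ - 0.4104|010⟩ - 0.3078|011⟩ - 0.3078i|100⟩ - 0.4104|101⟩ - 0.513i|110⟩ + 0.4104i|111⟩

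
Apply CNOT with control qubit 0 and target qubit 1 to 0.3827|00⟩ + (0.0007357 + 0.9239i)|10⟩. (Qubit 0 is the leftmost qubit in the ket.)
0.3827|00⟩ + (0.0007357 + 0.9239i)|11⟩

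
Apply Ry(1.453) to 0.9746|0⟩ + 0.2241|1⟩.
0.5797|0⟩ + 0.8149|1⟩

Ry(1.453) = [[cos(θ/2), −sin(θ/2)], [sin(θ/2), cos(θ/2)]]; θ = 1.453, cos(θ/2) ≈ 0.747504, sin(θ/2) ≈ 0.664257.
With a = amp(|0⟩) = 0.9746 and b = amp(|1⟩) = 0.2241:
new amp(|0⟩) = (0.747504)·a + (-0.664257)·b = 0.5797
new amp(|1⟩) = (0.664257)·a + (0.747504)·b = 0.8149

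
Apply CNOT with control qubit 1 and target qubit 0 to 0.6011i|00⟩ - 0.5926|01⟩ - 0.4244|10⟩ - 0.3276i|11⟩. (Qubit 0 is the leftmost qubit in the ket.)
0.6011i|00⟩ - 0.3276i|01⟩ - 0.4244|10⟩ - 0.5926|11⟩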